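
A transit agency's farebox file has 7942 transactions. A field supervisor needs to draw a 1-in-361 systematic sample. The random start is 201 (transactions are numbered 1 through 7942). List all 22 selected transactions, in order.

201, 562, 923, 1284, 1645, 2006, 2367, 2728, 3089, 3450, 3811, 4172, 4533, 4894, 5255, 5616, 5977, 6338, 6699, 7060, 7421, 7782

transaction 1: 201
transaction 2: 201 + 361 = 562
transaction 3: 562 + 361 = 923
transaction 4: 923 + 361 = 1284
transaction 5: 1284 + 361 = 1645
transaction 6: 1645 + 361 = 2006
transaction 7: 2006 + 361 = 2367
transaction 8: 2367 + 361 = 2728
transaction 9: 2728 + 361 = 3089
transaction 10: 3089 + 361 = 3450
transaction 11: 3450 + 361 = 3811
transaction 12: 3811 + 361 = 4172
transaction 13: 4172 + 361 = 4533
transaction 14: 4533 + 361 = 4894
transaction 15: 4894 + 361 = 5255
transaction 16: 5255 + 361 = 5616
transaction 17: 5616 + 361 = 5977
transaction 18: 5977 + 361 = 6338
transaction 19: 6338 + 361 = 6699
transaction 20: 6699 + 361 = 7060
transaction 21: 7060 + 361 = 7421
transaction 22: 7421 + 361 = 7782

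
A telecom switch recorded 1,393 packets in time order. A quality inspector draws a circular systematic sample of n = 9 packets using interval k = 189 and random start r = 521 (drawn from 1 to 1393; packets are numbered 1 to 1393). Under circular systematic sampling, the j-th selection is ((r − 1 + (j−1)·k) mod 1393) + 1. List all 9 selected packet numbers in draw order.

521, 710, 899, 1088, 1277, 73, 262, 451, 640

Selection 1: 521
Selection 2: 521 + 189 = 710
Selection 3: 710 + 189 = 899
Selection 4: 899 + 189 = 1088
Selection 5: 1088 + 189 = 1277
Selection 6: 1277 + 189 = 1466 → 1466 − 1393 = 73
Selection 7: 73 + 189 = 262
Selection 8: 262 + 189 = 451
Selection 9: 451 + 189 = 640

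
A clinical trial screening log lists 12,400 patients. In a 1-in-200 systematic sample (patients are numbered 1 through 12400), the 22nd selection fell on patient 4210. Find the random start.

10

k = 200
r = 4210 − (22−1)×200 = 4210 − 4200 = 10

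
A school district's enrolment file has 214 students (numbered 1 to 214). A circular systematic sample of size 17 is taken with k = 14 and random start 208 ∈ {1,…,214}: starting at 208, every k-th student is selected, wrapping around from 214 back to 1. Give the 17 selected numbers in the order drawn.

Selection 1: 208
Selection 2: 208 + 14 = 222 → 222 − 214 = 8
Selection 3: 8 + 14 = 22
Selection 4: 22 + 14 = 36
Selection 5: 36 + 14 = 50
Selection 6: 50 + 14 = 64
Selection 7: 64 + 14 = 78
Selection 8: 78 + 14 = 92
Selection 9: 92 + 14 = 106
Selection 10: 106 + 14 = 120
Selection 11: 120 + 14 = 134
Selection 12: 134 + 14 = 148
Selection 13: 148 + 14 = 162
Selection 14: 162 + 14 = 176
Selection 15: 176 + 14 = 190
Selection 16: 190 + 14 = 204
Selection 17: 204 + 14 = 218 → 218 − 214 = 4

208, 8, 22, 36, 50, 64, 78, 92, 106, 120, 134, 148, 162, 176, 190, 204, 4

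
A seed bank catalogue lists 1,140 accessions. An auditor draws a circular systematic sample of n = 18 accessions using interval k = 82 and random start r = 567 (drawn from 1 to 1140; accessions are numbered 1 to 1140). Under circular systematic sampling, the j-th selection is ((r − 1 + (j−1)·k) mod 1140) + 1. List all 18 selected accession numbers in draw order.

Selection 1: 567
Selection 2: 567 + 82 = 649
Selection 3: 649 + 82 = 731
Selection 4: 731 + 82 = 813
Selection 5: 813 + 82 = 895
Selection 6: 895 + 82 = 977
Selection 7: 977 + 82 = 1059
Selection 8: 1059 + 82 = 1141 → 1141 − 1140 = 1
Selection 9: 1 + 82 = 83
Selection 10: 83 + 82 = 165
Selection 11: 165 + 82 = 247
Selection 12: 247 + 82 = 329
Selection 13: 329 + 82 = 411
Selection 14: 411 + 82 = 493
Selection 15: 493 + 82 = 575
Selection 16: 575 + 82 = 657
Selection 17: 657 + 82 = 739
Selection 18: 739 + 82 = 821

567, 649, 731, 813, 895, 977, 1059, 1, 83, 165, 247, 329, 411, 493, 575, 657, 739, 821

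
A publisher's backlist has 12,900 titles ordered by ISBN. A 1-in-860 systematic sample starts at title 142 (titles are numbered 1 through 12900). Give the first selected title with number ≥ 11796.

k = 860
Steps past start: ⌈(11796 − 142)/860⌉ = ⌈11654/860⌉ = 14
Selected title: 142 + 14×860 = 12182

12182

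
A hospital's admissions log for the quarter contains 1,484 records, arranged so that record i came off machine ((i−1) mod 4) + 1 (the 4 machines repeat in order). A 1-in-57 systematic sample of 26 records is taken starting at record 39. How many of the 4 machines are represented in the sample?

Consecutive selections differ by k = 57, so their machine numbers differ by 57 mod 4 = 1.
gcd(57, 4) = 1, so the sample visits 4/1 = 4 distinct residues mod 4.
Start 39 is machine 3; the machines hit are 1, 2, 3, 4.

4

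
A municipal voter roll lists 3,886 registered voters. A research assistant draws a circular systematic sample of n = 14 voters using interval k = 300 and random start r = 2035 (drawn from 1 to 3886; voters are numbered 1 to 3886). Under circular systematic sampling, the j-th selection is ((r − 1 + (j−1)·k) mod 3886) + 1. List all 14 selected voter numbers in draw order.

Selection 1: 2035
Selection 2: 2035 + 300 = 2335
Selection 3: 2335 + 300 = 2635
Selection 4: 2635 + 300 = 2935
Selection 5: 2935 + 300 = 3235
Selection 6: 3235 + 300 = 3535
Selection 7: 3535 + 300 = 3835
Selection 8: 3835 + 300 = 4135 → 4135 − 3886 = 249
Selection 9: 249 + 300 = 549
Selection 10: 549 + 300 = 849
Selection 11: 849 + 300 = 1149
Selection 12: 1149 + 300 = 1449
Selection 13: 1449 + 300 = 1749
Selection 14: 1749 + 300 = 2049

2035, 2335, 2635, 2935, 3235, 3535, 3835, 249, 549, 849, 1149, 1449, 1749, 2049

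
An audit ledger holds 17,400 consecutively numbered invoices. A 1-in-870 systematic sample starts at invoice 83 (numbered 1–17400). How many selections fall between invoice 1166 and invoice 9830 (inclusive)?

k = 870
First selection ≥ 1166: 83 + ⌈(1166−83)/870⌉·870 = 83 + 2×870 = 1823
Last selection ≤ 9830: 83 + ⌊(9830−83)/870⌋·870 = 83 + 11×870 = 9653
Count = 11 − 2 + 1 = 10

10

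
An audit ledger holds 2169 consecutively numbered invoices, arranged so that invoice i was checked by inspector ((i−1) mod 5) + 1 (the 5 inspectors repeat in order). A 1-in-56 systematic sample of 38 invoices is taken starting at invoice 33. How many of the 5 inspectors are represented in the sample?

Consecutive selections differ by k = 56, so their inspector numbers differ by 56 mod 5 = 1.
gcd(56, 5) = 1, so the sample visits 5/1 = 5 distinct residues mod 5.
Start 33 is inspector 3; the inspectors hit are 1, 2, 3, 4, 5.

5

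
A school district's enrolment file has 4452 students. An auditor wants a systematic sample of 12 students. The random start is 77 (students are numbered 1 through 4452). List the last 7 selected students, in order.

k = N/n = 4452/12 = 371
6th selection = 77 + 5×371 = 1932
7th: 1932 + 371 = 2303
8th: 2303 + 371 = 2674
9th: 2674 + 371 = 3045
10th: 3045 + 371 = 3416
11th: 3416 + 371 = 3787
12th: 3787 + 371 = 4158

1932, 2303, 2674, 3045, 3416, 3787, 4158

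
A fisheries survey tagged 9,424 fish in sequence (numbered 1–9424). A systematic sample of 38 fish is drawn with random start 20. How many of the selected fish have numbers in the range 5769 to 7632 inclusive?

k = 9424/38 = 248
First selection ≥ 5769: 20 + ⌈(5769−20)/248⌉·248 = 20 + 24×248 = 5972
Last selection ≤ 7632: 20 + ⌊(7632−20)/248⌋·248 = 20 + 30×248 = 7460
Count = 30 − 24 + 1 = 7

7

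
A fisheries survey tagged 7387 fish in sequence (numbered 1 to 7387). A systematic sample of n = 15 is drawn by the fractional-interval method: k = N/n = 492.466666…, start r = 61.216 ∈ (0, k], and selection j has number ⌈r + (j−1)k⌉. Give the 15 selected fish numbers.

j=1: r + 0k = 61.216 → ⌈·⌉ = 62
j=2: r + 1k = 553.682666… → ⌈·⌉ = 554
j=3: r + 2k = 1046.149333… → ⌈·⌉ = 1047
j=4: r + 3k = 1538.616 → ⌈·⌉ = 1539
j=5: r + 4k = 2031.082666… → ⌈·⌉ = 2032
j=6: r + 5k = 2523.549333… → ⌈·⌉ = 2524
j=7: r + 6k = 3016.016 → ⌈·⌉ = 3017
j=8: r + 7k = 3508.482666… → ⌈·⌉ = 3509
j=9: r + 8k = 4000.949333… → ⌈·⌉ = 4001
j=10: r + 9k = 4493.416 → ⌈·⌉ = 4494
j=11: r + 10k = 4985.882666… → ⌈·⌉ = 4986
j=12: r + 11k = 5478.349333… → ⌈·⌉ = 5479
j=13: r + 12k = 5970.816 → ⌈·⌉ = 5971
j=14: r + 13k = 6463.282666… → ⌈·⌉ = 6464
j=15: r + 14k = 6955.749333… → ⌈·⌉ = 6956

62, 554, 1047, 1539, 2032, 2524, 3017, 3509, 4001, 4494, 4986, 5479, 5971, 6464, 6956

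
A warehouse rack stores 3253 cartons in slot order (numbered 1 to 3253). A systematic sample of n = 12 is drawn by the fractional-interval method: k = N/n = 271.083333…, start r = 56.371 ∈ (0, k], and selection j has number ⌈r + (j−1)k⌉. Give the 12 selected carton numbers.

57, 328, 599, 870, 1141, 1412, 1683, 1954, 2226, 2497, 2768, 3039

j=1: r + 0k = 56.371 → ⌈·⌉ = 57
j=2: r + 1k = 327.454333… → ⌈·⌉ = 328
j=3: r + 2k = 598.537666… → ⌈·⌉ = 599
j=4: r + 3k = 869.621 → ⌈·⌉ = 870
j=5: r + 4k = 1140.704333… → ⌈·⌉ = 1141
j=6: r + 5k = 1411.787666… → ⌈·⌉ = 1412
j=7: r + 6k = 1682.871 → ⌈·⌉ = 1683
j=8: r + 7k = 1953.954333… → ⌈·⌉ = 1954
j=9: r + 8k = 2225.037666… → ⌈·⌉ = 2226
j=10: r + 9k = 2496.121 → ⌈·⌉ = 2497
j=11: r + 10k = 2767.204333… → ⌈·⌉ = 2768
j=12: r + 11k = 3038.287666… → ⌈·⌉ = 3039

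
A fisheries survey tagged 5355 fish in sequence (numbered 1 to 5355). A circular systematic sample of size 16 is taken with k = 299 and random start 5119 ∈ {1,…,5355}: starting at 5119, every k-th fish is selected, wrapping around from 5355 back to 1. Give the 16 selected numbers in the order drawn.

Selection 1: 5119
Selection 2: 5119 + 299 = 5418 → 5418 − 5355 = 63
Selection 3: 63 + 299 = 362
Selection 4: 362 + 299 = 661
Selection 5: 661 + 299 = 960
Selection 6: 960 + 299 = 1259
Selection 7: 1259 + 299 = 1558
Selection 8: 1558 + 299 = 1857
Selection 9: 1857 + 299 = 2156
Selection 10: 2156 + 299 = 2455
Selection 11: 2455 + 299 = 2754
Selection 12: 2754 + 299 = 3053
Selection 13: 3053 + 299 = 3352
Selection 14: 3352 + 299 = 3651
Selection 15: 3651 + 299 = 3950
Selection 16: 3950 + 299 = 4249

5119, 63, 362, 661, 960, 1259, 1558, 1857, 2156, 2455, 2754, 3053, 3352, 3651, 3950, 4249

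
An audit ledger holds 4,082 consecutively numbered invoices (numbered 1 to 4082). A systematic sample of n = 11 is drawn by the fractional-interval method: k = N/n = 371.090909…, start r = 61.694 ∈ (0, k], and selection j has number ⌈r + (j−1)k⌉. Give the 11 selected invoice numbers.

j=1: r + 0k = 61.694 → ⌈·⌉ = 62
j=2: r + 1k = 432.784909… → ⌈·⌉ = 433
j=3: r + 2k = 803.875818… → ⌈·⌉ = 804
j=4: r + 3k = 1174.966727… → ⌈·⌉ = 1175
j=5: r + 4k = 1546.057636… → ⌈·⌉ = 1547
j=6: r + 5k = 1917.148545… → ⌈·⌉ = 1918
j=7: r + 6k = 2288.239454… → ⌈·⌉ = 2289
j=8: r + 7k = 2659.330363… → ⌈·⌉ = 2660
j=9: r + 8k = 3030.421272… → ⌈·⌉ = 3031
j=10: r + 9k = 3401.512181… → ⌈·⌉ = 3402
j=11: r + 10k = 3772.603090… → ⌈·⌉ = 3773

62, 433, 804, 1175, 1547, 1918, 2289, 2660, 3031, 3402, 3773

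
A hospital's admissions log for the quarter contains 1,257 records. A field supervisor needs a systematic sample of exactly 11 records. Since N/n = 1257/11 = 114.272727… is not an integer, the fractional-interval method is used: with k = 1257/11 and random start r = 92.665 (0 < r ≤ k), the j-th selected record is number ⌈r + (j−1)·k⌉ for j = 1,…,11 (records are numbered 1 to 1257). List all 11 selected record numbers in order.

93, 207, 322, 436, 550, 665, 779, 893, 1007, 1122, 1236

j=1: r + 0k = 92.665 → ⌈·⌉ = 93
j=2: r + 1k = 206.937727… → ⌈·⌉ = 207
j=3: r + 2k = 321.210454… → ⌈·⌉ = 322
j=4: r + 3k = 435.483181… → ⌈·⌉ = 436
j=5: r + 4k = 549.755909… → ⌈·⌉ = 550
j=6: r + 5k = 664.028636… → ⌈·⌉ = 665
j=7: r + 6k = 778.301363… → ⌈·⌉ = 779
j=8: r + 7k = 892.574090… → ⌈·⌉ = 893
j=9: r + 8k = 1006.846818… → ⌈·⌉ = 1007
j=10: r + 9k = 1121.119545… → ⌈·⌉ = 1122
j=11: r + 10k = 1235.392272… → ⌈·⌉ = 1236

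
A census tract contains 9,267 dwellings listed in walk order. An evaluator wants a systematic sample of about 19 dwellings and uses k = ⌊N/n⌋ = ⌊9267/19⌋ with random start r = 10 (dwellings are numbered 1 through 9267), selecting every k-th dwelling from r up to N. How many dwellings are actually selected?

k = ⌊9267/19⌋ = 487
Achieved size = ⌊(9267 − 10)/487⌋ + 1 = ⌊9257/487⌋ + 1 = 19 + 1 = 20
(last selection: 10 + 19×487 = 9263 ≤ 9267; next would be 9750 > 9267)

20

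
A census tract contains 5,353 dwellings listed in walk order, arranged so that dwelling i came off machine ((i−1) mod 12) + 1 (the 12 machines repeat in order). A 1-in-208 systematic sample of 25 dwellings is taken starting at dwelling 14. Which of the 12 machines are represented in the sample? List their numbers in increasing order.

2, 6, 10

Consecutive selections differ by k = 208, so their machine numbers differ by 208 mod 12 = 4.
gcd(208, 12) = 4, so the sample visits 12/4 = 3 distinct residues mod 12.
Start 14 is machine 2; the machines hit are 2, 6, 10.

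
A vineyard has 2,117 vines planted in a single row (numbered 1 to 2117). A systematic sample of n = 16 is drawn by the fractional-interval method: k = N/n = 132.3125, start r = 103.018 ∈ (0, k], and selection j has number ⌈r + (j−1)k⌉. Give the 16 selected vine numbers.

104, 236, 368, 500, 633, 765, 897, 1030, 1162, 1294, 1427, 1559, 1691, 1824, 1956, 2088

j=1: r + 0k = 103.018 → ⌈·⌉ = 104
j=2: r + 1k = 235.3305 → ⌈·⌉ = 236
j=3: r + 2k = 367.643 → ⌈·⌉ = 368
j=4: r + 3k = 499.9555 → ⌈·⌉ = 500
j=5: r + 4k = 632.268 → ⌈·⌉ = 633
j=6: r + 5k = 764.5805 → ⌈·⌉ = 765
j=7: r + 6k = 896.893 → ⌈·⌉ = 897
j=8: r + 7k = 1029.2055 → ⌈·⌉ = 1030
j=9: r + 8k = 1161.518 → ⌈·⌉ = 1162
j=10: r + 9k = 1293.8305 → ⌈·⌉ = 1294
j=11: r + 10k = 1426.143 → ⌈·⌉ = 1427
j=12: r + 11k = 1558.4555 → ⌈·⌉ = 1559
j=13: r + 12k = 1690.768 → ⌈·⌉ = 1691
j=14: r + 13k = 1823.0805 → ⌈·⌉ = 1824
j=15: r + 14k = 1955.393 → ⌈·⌉ = 1956
j=16: r + 15k = 2087.7055 → ⌈·⌉ = 2088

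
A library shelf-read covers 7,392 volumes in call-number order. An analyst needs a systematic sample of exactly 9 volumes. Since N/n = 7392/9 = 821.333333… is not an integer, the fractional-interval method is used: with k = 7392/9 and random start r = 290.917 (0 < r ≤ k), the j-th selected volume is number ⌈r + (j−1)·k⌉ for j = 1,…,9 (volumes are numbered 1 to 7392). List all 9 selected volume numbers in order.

291, 1113, 1934, 2755, 3577, 4398, 5219, 6041, 6862

j=1: r + 0k = 290.917 → ⌈·⌉ = 291
j=2: r + 1k = 1112.250333… → ⌈·⌉ = 1113
j=3: r + 2k = 1933.583666… → ⌈·⌉ = 1934
j=4: r + 3k = 2754.917 → ⌈·⌉ = 2755
j=5: r + 4k = 3576.250333… → ⌈·⌉ = 3577
j=6: r + 5k = 4397.583666… → ⌈·⌉ = 4398
j=7: r + 6k = 5218.917 → ⌈·⌉ = 5219
j=8: r + 7k = 6040.250333… → ⌈·⌉ = 6041
j=9: r + 8k = 6861.583666… → ⌈·⌉ = 6862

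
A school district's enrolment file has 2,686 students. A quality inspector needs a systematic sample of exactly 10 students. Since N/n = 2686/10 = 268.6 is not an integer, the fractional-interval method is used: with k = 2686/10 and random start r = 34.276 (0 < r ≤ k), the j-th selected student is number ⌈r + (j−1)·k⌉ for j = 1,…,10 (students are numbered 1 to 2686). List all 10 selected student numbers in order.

35, 303, 572, 841, 1109, 1378, 1646, 1915, 2184, 2452

j=1: r + 0k = 34.276 → ⌈·⌉ = 35
j=2: r + 1k = 302.876 → ⌈·⌉ = 303
j=3: r + 2k = 571.476 → ⌈·⌉ = 572
j=4: r + 3k = 840.076 → ⌈·⌉ = 841
j=5: r + 4k = 1108.676 → ⌈·⌉ = 1109
j=6: r + 5k = 1377.276 → ⌈·⌉ = 1378
j=7: r + 6k = 1645.876 → ⌈·⌉ = 1646
j=8: r + 7k = 1914.476 → ⌈·⌉ = 1915
j=9: r + 8k = 2183.076 → ⌈·⌉ = 2184
j=10: r + 9k = 2451.676 → ⌈·⌉ = 2452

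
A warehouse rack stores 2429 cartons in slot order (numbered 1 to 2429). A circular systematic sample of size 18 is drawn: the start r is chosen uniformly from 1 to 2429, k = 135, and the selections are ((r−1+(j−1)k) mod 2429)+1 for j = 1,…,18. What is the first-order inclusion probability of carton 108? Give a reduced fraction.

For each position j, as r ranges over 1…2429 the j-th selection hits every carton exactly once, so carton 108 is selected for exactly 18 of the 2429 starts.
Inclusion probability = 18/2429.

18/2429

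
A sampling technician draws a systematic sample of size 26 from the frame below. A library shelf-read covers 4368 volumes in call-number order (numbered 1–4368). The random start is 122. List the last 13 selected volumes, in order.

k = N/n = 4368/26 = 168
14th selection = 122 + 13×168 = 2306
15th: 2306 + 168 = 2474
16th: 2474 + 168 = 2642
17th: 2642 + 168 = 2810
18th: 2810 + 168 = 2978
19th: 2978 + 168 = 3146
20th: 3146 + 168 = 3314
21st: 3314 + 168 = 3482
22nd: 3482 + 168 = 3650
23rd: 3650 + 168 = 3818
24th: 3818 + 168 = 3986
25th: 3986 + 168 = 4154
26th: 4154 + 168 = 4322

2306, 2474, 2642, 2810, 2978, 3146, 3314, 3482, 3650, 3818, 3986, 4154, 4322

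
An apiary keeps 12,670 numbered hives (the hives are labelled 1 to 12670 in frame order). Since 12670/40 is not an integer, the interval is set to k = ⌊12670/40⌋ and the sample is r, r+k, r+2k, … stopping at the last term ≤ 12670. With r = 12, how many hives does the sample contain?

41

k = ⌊12670/40⌋ = 316
Achieved size = ⌊(12670 − 12)/316⌋ + 1 = ⌊12658/316⌋ + 1 = 40 + 1 = 41
(last selection: 12 + 40×316 = 12652 ≤ 12670; next would be 12968 > 12670)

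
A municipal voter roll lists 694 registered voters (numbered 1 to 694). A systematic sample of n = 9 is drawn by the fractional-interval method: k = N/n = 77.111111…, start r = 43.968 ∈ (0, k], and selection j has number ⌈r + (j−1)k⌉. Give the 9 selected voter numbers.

j=1: r + 0k = 43.968 → ⌈·⌉ = 44
j=2: r + 1k = 121.079111… → ⌈·⌉ = 122
j=3: r + 2k = 198.190222… → ⌈·⌉ = 199
j=4: r + 3k = 275.301333… → ⌈·⌉ = 276
j=5: r + 4k = 352.412444… → ⌈·⌉ = 353
j=6: r + 5k = 429.523555… → ⌈·⌉ = 430
j=7: r + 6k = 506.634666… → ⌈·⌉ = 507
j=8: r + 7k = 583.745777… → ⌈·⌉ = 584
j=9: r + 8k = 660.856888… → ⌈·⌉ = 661

44, 122, 199, 276, 353, 430, 507, 584, 661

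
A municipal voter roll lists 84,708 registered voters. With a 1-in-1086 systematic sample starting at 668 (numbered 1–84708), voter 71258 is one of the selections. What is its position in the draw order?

k = 1086
position = (71258 − 668)/1086 + 1 = 70590/1086 + 1 = 65 + 1 = 66

66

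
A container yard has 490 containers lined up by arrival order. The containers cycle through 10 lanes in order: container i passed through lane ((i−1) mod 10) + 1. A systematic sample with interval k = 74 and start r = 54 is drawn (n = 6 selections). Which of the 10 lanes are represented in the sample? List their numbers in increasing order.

Consecutive selections differ by k = 74, so their lane numbers differ by 74 mod 10 = 4.
gcd(74, 10) = 2, so the sample visits 10/2 = 5 distinct residues mod 10.
Start 54 is lane 4; the lanes hit are 2, 4, 6, 8, 10.

2, 4, 6, 8, 10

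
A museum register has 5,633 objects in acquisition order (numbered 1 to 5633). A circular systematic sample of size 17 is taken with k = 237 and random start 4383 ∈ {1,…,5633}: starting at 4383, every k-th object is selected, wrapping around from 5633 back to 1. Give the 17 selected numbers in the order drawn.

Selection 1: 4383
Selection 2: 4383 + 237 = 4620
Selection 3: 4620 + 237 = 4857
Selection 4: 4857 + 237 = 5094
Selection 5: 5094 + 237 = 5331
Selection 6: 5331 + 237 = 5568
Selection 7: 5568 + 237 = 5805 → 5805 − 5633 = 172
Selection 8: 172 + 237 = 409
Selection 9: 409 + 237 = 646
Selection 10: 646 + 237 = 883
Selection 11: 883 + 237 = 1120
Selection 12: 1120 + 237 = 1357
Selection 13: 1357 + 237 = 1594
Selection 14: 1594 + 237 = 1831
Selection 15: 1831 + 237 = 2068
Selection 16: 2068 + 237 = 2305
Selection 17: 2305 + 237 = 2542

4383, 4620, 4857, 5094, 5331, 5568, 172, 409, 646, 883, 1120, 1357, 1594, 1831, 2068, 2305, 2542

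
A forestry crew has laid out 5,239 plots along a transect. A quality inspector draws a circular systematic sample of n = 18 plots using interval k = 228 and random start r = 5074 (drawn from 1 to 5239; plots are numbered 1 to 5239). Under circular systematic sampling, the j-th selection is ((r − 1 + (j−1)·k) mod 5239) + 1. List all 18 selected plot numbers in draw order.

Selection 1: 5074
Selection 2: 5074 + 228 = 5302 → 5302 − 5239 = 63
Selection 3: 63 + 228 = 291
Selection 4: 291 + 228 = 519
Selection 5: 519 + 228 = 747
Selection 6: 747 + 228 = 975
Selection 7: 975 + 228 = 1203
Selection 8: 1203 + 228 = 1431
Selection 9: 1431 + 228 = 1659
Selection 10: 1659 + 228 = 1887
Selection 11: 1887 + 228 = 2115
Selection 12: 2115 + 228 = 2343
Selection 13: 2343 + 228 = 2571
Selection 14: 2571 + 228 = 2799
Selection 15: 2799 + 228 = 3027
Selection 16: 3027 + 228 = 3255
Selection 17: 3255 + 228 = 3483
Selection 18: 3483 + 228 = 3711

5074, 63, 291, 519, 747, 975, 1203, 1431, 1659, 1887, 2115, 2343, 2571, 2799, 3027, 3255, 3483, 3711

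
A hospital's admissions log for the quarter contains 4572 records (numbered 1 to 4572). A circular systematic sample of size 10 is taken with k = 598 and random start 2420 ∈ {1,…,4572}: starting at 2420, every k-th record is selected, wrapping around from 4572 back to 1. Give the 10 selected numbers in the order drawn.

Selection 1: 2420
Selection 2: 2420 + 598 = 3018
Selection 3: 3018 + 598 = 3616
Selection 4: 3616 + 598 = 4214
Selection 5: 4214 + 598 = 4812 → 4812 − 4572 = 240
Selection 6: 240 + 598 = 838
Selection 7: 838 + 598 = 1436
Selection 8: 1436 + 598 = 2034
Selection 9: 2034 + 598 = 2632
Selection 10: 2632 + 598 = 3230

2420, 3018, 3616, 4214, 240, 838, 1436, 2034, 2632, 3230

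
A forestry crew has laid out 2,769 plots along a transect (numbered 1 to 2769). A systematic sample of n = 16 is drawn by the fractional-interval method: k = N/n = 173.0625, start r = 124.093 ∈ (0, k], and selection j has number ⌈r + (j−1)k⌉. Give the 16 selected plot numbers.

125, 298, 471, 644, 817, 990, 1163, 1336, 1509, 1682, 1855, 2028, 2201, 2374, 2547, 2721

j=1: r + 0k = 124.093 → ⌈·⌉ = 125
j=2: r + 1k = 297.1555 → ⌈·⌉ = 298
j=3: r + 2k = 470.218 → ⌈·⌉ = 471
j=4: r + 3k = 643.2805 → ⌈·⌉ = 644
j=5: r + 4k = 816.343 → ⌈·⌉ = 817
j=6: r + 5k = 989.4055 → ⌈·⌉ = 990
j=7: r + 6k = 1162.468 → ⌈·⌉ = 1163
j=8: r + 7k = 1335.5305 → ⌈·⌉ = 1336
j=9: r + 8k = 1508.593 → ⌈·⌉ = 1509
j=10: r + 9k = 1681.6555 → ⌈·⌉ = 1682
j=11: r + 10k = 1854.718 → ⌈·⌉ = 1855
j=12: r + 11k = 2027.7805 → ⌈·⌉ = 2028
j=13: r + 12k = 2200.843 → ⌈·⌉ = 2201
j=14: r + 13k = 2373.9055 → ⌈·⌉ = 2374
j=15: r + 14k = 2546.968 → ⌈·⌉ = 2547
j=16: r + 15k = 2720.0305 → ⌈·⌉ = 2721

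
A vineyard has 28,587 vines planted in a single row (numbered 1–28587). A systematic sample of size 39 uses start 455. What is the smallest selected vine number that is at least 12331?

k = 28587/39 = 733
Steps past start: ⌈(12331 − 455)/733⌉ = ⌈11876/733⌉ = 17
Selected vine: 455 + 17×733 = 12916

12916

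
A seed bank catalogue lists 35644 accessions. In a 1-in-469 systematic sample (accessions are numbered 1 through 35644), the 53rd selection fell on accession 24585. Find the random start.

197

k = 469
r = 24585 − (53−1)×469 = 24585 − 24388 = 197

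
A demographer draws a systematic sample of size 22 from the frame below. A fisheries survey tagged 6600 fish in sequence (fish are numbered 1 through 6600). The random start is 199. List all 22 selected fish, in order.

k = N/n = 6600/22 = 300
fish 1: 199
fish 2: 199 + 300 = 499
fish 3: 499 + 300 = 799
fish 4: 799 + 300 = 1099
fish 5: 1099 + 300 = 1399
fish 6: 1399 + 300 = 1699
fish 7: 1699 + 300 = 1999
fish 8: 1999 + 300 = 2299
fish 9: 2299 + 300 = 2599
fish 10: 2599 + 300 = 2899
fish 11: 2899 + 300 = 3199
fish 12: 3199 + 300 = 3499
fish 13: 3499 + 300 = 3799
fish 14: 3799 + 300 = 4099
fish 15: 4099 + 300 = 4399
fish 16: 4399 + 300 = 4699
fish 17: 4699 + 300 = 4999
fish 18: 4999 + 300 = 5299
fish 19: 5299 + 300 = 5599
fish 20: 5599 + 300 = 5899
fish 21: 5899 + 300 = 6199
fish 22: 6199 + 300 = 6499

199, 499, 799, 1099, 1399, 1699, 1999, 2299, 2599, 2899, 3199, 3499, 3799, 4099, 4399, 4699, 4999, 5299, 5599, 5899, 6199, 6499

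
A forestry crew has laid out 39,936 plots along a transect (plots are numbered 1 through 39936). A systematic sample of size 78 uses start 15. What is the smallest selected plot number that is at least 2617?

3087

k = 39936/78 = 512
Steps past start: ⌈(2617 − 15)/512⌉ = ⌈2602/512⌉ = 6
Selected plot: 15 + 6×512 = 3087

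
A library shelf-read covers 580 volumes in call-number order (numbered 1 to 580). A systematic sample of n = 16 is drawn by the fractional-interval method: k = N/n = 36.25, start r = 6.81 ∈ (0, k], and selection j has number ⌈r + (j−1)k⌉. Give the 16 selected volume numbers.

j=1: r + 0k = 6.81 → ⌈·⌉ = 7
j=2: r + 1k = 43.06 → ⌈·⌉ = 44
j=3: r + 2k = 79.31 → ⌈·⌉ = 80
j=4: r + 3k = 115.56 → ⌈·⌉ = 116
j=5: r + 4k = 151.81 → ⌈·⌉ = 152
j=6: r + 5k = 188.06 → ⌈·⌉ = 189
j=7: r + 6k = 224.31 → ⌈·⌉ = 225
j=8: r + 7k = 260.56 → ⌈·⌉ = 261
j=9: r + 8k = 296.81 → ⌈·⌉ = 297
j=10: r + 9k = 333.06 → ⌈·⌉ = 334
j=11: r + 10k = 369.31 → ⌈·⌉ = 370
j=12: r + 11k = 405.56 → ⌈·⌉ = 406
j=13: r + 12k = 441.81 → ⌈·⌉ = 442
j=14: r + 13k = 478.06 → ⌈·⌉ = 479
j=15: r + 14k = 514.31 → ⌈·⌉ = 515
j=16: r + 15k = 550.56 → ⌈·⌉ = 551

7, 44, 80, 116, 152, 189, 225, 261, 297, 334, 370, 406, 442, 479, 515, 551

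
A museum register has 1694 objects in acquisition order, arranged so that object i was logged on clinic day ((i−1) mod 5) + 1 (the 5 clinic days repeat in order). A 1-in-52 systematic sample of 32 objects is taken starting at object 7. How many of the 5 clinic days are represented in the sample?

Consecutive selections differ by k = 52, so their clinic day numbers differ by 52 mod 5 = 2.
gcd(52, 5) = 1, so the sample visits 5/1 = 5 distinct residues mod 5.
Start 7 is clinic day 2; the clinic days hit are 1, 2, 3, 4, 5.

5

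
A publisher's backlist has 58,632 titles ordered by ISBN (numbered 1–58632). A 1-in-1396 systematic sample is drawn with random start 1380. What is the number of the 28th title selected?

k = 1396
28th selection = r + (28−1)·k = 1380 + 27×1396 = 1380 + 37692 = 39072

39072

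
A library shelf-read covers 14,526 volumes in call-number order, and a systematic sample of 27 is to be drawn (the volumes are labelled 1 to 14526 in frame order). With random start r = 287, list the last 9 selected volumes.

9971, 10509, 11047, 11585, 12123, 12661, 13199, 13737, 14275

k = N/n = 14526/27 = 538
19th selection = 287 + 18×538 = 9971
20th: 9971 + 538 = 10509
21st: 10509 + 538 = 11047
22nd: 11047 + 538 = 11585
23rd: 11585 + 538 = 12123
24th: 12123 + 538 = 12661
25th: 12661 + 538 = 13199
26th: 13199 + 538 = 13737
27th: 13737 + 538 = 14275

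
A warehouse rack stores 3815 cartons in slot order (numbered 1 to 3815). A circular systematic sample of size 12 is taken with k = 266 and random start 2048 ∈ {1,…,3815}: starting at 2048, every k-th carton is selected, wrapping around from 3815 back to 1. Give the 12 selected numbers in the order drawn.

Selection 1: 2048
Selection 2: 2048 + 266 = 2314
Selection 3: 2314 + 266 = 2580
Selection 4: 2580 + 266 = 2846
Selection 5: 2846 + 266 = 3112
Selection 6: 3112 + 266 = 3378
Selection 7: 3378 + 266 = 3644
Selection 8: 3644 + 266 = 3910 → 3910 − 3815 = 95
Selection 9: 95 + 266 = 361
Selection 10: 361 + 266 = 627
Selection 11: 627 + 266 = 893
Selection 12: 893 + 266 = 1159

2048, 2314, 2580, 2846, 3112, 3378, 3644, 95, 361, 627, 893, 1159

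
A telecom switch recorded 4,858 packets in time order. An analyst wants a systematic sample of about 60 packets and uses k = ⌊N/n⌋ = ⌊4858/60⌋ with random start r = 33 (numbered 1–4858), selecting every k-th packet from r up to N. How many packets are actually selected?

61

k = ⌊4858/60⌋ = 80
Achieved size = ⌊(4858 − 33)/80⌋ + 1 = ⌊4825/80⌋ + 1 = 60 + 1 = 61
(last selection: 33 + 60×80 = 4833 ≤ 4858; next would be 4913 > 4858)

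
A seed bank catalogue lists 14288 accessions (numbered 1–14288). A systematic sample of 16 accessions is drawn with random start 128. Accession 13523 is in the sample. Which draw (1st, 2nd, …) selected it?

16

k = 14288/16 = 893
position = (13523 − 128)/893 + 1 = 13395/893 + 1 = 15 + 1 = 16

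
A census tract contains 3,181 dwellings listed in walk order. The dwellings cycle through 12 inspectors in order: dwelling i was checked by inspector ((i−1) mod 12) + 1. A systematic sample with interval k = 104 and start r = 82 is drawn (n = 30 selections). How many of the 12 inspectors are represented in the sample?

Consecutive selections differ by k = 104, so their inspector numbers differ by 104 mod 12 = 8.
gcd(104, 12) = 4, so the sample visits 12/4 = 3 distinct residues mod 12.
Start 82 is inspector 10; the inspectors hit are 2, 6, 10.

3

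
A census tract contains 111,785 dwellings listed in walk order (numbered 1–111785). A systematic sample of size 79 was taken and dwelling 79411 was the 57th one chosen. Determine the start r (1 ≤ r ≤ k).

171

k = 111785/79 = 1415
r = 79411 − (57−1)×1415 = 79411 − 79240 = 171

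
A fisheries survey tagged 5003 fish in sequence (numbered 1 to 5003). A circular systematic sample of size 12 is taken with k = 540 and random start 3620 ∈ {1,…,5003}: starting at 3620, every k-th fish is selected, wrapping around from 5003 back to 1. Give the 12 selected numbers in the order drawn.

3620, 4160, 4700, 237, 777, 1317, 1857, 2397, 2937, 3477, 4017, 4557

Selection 1: 3620
Selection 2: 3620 + 540 = 4160
Selection 3: 4160 + 540 = 4700
Selection 4: 4700 + 540 = 5240 → 5240 − 5003 = 237
Selection 5: 237 + 540 = 777
Selection 6: 777 + 540 = 1317
Selection 7: 1317 + 540 = 1857
Selection 8: 1857 + 540 = 2397
Selection 9: 2397 + 540 = 2937
Selection 10: 2937 + 540 = 3477
Selection 11: 3477 + 540 = 4017
Selection 12: 4017 + 540 = 4557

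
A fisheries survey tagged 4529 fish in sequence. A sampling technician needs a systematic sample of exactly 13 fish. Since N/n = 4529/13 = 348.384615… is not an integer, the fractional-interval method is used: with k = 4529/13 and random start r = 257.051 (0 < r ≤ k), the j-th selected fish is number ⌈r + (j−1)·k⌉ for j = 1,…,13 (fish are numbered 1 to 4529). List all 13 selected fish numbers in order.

258, 606, 954, 1303, 1651, 1999, 2348, 2696, 3045, 3393, 3741, 4090, 4438

j=1: r + 0k = 257.051 → ⌈·⌉ = 258
j=2: r + 1k = 605.435615… → ⌈·⌉ = 606
j=3: r + 2k = 953.820230… → ⌈·⌉ = 954
j=4: r + 3k = 1302.204846… → ⌈·⌉ = 1303
j=5: r + 4k = 1650.589461… → ⌈·⌉ = 1651
j=6: r + 5k = 1998.974076… → ⌈·⌉ = 1999
j=7: r + 6k = 2347.358692… → ⌈·⌉ = 2348
j=8: r + 7k = 2695.743307… → ⌈·⌉ = 2696
j=9: r + 8k = 3044.127923… → ⌈·⌉ = 3045
j=10: r + 9k = 3392.512538… → ⌈·⌉ = 3393
j=11: r + 10k = 3740.897153… → ⌈·⌉ = 3741
j=12: r + 11k = 4089.281769… → ⌈·⌉ = 4090
j=13: r + 12k = 4437.666384… → ⌈·⌉ = 4438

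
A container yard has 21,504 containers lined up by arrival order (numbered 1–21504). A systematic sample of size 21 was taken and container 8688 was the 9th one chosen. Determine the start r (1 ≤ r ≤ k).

k = 21504/21 = 1024
r = 8688 − (9−1)×1024 = 8688 − 8192 = 496

496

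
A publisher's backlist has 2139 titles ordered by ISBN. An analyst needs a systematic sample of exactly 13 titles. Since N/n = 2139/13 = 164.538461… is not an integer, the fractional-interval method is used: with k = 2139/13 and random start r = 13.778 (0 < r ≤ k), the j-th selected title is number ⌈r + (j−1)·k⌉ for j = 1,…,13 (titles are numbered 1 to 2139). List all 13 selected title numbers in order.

14, 179, 343, 508, 672, 837, 1002, 1166, 1331, 1495, 1660, 1824, 1989

j=1: r + 0k = 13.778 → ⌈·⌉ = 14
j=2: r + 1k = 178.316461… → ⌈·⌉ = 179
j=3: r + 2k = 342.854923… → ⌈·⌉ = 343
j=4: r + 3k = 507.393384… → ⌈·⌉ = 508
j=5: r + 4k = 671.931846… → ⌈·⌉ = 672
j=6: r + 5k = 836.470307… → ⌈·⌉ = 837
j=7: r + 6k = 1001.008769… → ⌈·⌉ = 1002
j=8: r + 7k = 1165.547230… → ⌈·⌉ = 1166
j=9: r + 8k = 1330.085692… → ⌈·⌉ = 1331
j=10: r + 9k = 1494.624153… → ⌈·⌉ = 1495
j=11: r + 10k = 1659.162615… → ⌈·⌉ = 1660
j=12: r + 11k = 1823.701076… → ⌈·⌉ = 1824
j=13: r + 12k = 1988.239538… → ⌈·⌉ = 1989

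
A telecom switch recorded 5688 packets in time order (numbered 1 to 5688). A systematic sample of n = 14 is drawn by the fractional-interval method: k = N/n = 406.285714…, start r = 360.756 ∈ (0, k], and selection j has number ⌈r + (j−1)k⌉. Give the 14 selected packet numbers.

j=1: r + 0k = 360.756 → ⌈·⌉ = 361
j=2: r + 1k = 767.041714… → ⌈·⌉ = 768
j=3: r + 2k = 1173.327428… → ⌈·⌉ = 1174
j=4: r + 3k = 1579.613142… → ⌈·⌉ = 1580
j=5: r + 4k = 1985.898857… → ⌈·⌉ = 1986
j=6: r + 5k = 2392.184571… → ⌈·⌉ = 2393
j=7: r + 6k = 2798.470285… → ⌈·⌉ = 2799
j=8: r + 7k = 3204.756 → ⌈·⌉ = 3205
j=9: r + 8k = 3611.041714… → ⌈·⌉ = 3612
j=10: r + 9k = 4017.327428… → ⌈·⌉ = 4018
j=11: r + 10k = 4423.613142… → ⌈·⌉ = 4424
j=12: r + 11k = 4829.898857… → ⌈·⌉ = 4830
j=13: r + 12k = 5236.184571… → ⌈·⌉ = 5237
j=14: r + 13k = 5642.470285… → ⌈·⌉ = 5643

361, 768, 1174, 1580, 1986, 2393, 2799, 3205, 3612, 4018, 4424, 4830, 5237, 5643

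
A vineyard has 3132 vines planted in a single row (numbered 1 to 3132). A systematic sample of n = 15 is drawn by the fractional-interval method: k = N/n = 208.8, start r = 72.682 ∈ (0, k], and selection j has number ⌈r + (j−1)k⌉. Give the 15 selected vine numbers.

j=1: r + 0k = 72.682 → ⌈·⌉ = 73
j=2: r + 1k = 281.482 → ⌈·⌉ = 282
j=3: r + 2k = 490.282 → ⌈·⌉ = 491
j=4: r + 3k = 699.082 → ⌈·⌉ = 700
j=5: r + 4k = 907.882 → ⌈·⌉ = 908
j=6: r + 5k = 1116.682 → ⌈·⌉ = 1117
j=7: r + 6k = 1325.482 → ⌈·⌉ = 1326
j=8: r + 7k = 1534.282 → ⌈·⌉ = 1535
j=9: r + 8k = 1743.082 → ⌈·⌉ = 1744
j=10: r + 9k = 1951.882 → ⌈·⌉ = 1952
j=11: r + 10k = 2160.682 → ⌈·⌉ = 2161
j=12: r + 11k = 2369.482 → ⌈·⌉ = 2370
j=13: r + 12k = 2578.282 → ⌈·⌉ = 2579
j=14: r + 13k = 2787.082 → ⌈·⌉ = 2788
j=15: r + 14k = 2995.882 → ⌈·⌉ = 2996

73, 282, 491, 700, 908, 1117, 1326, 1535, 1744, 1952, 2161, 2370, 2579, 2788, 2996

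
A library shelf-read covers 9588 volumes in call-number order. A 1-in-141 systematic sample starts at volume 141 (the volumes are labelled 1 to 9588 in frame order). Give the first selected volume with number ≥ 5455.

k = 141
Steps past start: ⌈(5455 − 141)/141⌉ = ⌈5314/141⌉ = 38
Selected volume: 141 + 38×141 = 5499

5499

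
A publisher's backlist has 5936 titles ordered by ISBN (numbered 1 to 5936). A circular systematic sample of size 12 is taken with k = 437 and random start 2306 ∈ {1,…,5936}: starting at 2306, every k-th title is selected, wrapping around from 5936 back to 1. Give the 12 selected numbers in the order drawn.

Selection 1: 2306
Selection 2: 2306 + 437 = 2743
Selection 3: 2743 + 437 = 3180
Selection 4: 3180 + 437 = 3617
Selection 5: 3617 + 437 = 4054
Selection 6: 4054 + 437 = 4491
Selection 7: 4491 + 437 = 4928
Selection 8: 4928 + 437 = 5365
Selection 9: 5365 + 437 = 5802
Selection 10: 5802 + 437 = 6239 → 6239 − 5936 = 303
Selection 11: 303 + 437 = 740
Selection 12: 740 + 437 = 1177

2306, 2743, 3180, 3617, 4054, 4491, 4928, 5365, 5802, 303, 740, 1177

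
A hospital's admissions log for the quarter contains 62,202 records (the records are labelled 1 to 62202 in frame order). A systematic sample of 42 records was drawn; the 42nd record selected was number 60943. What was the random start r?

222

k = 62202/42 = 1481
r = 60943 − (42−1)×1481 = 60943 − 60721 = 222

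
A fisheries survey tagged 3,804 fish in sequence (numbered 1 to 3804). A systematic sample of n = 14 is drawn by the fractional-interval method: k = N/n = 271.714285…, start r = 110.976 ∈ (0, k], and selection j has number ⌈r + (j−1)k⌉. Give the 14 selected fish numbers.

111, 383, 655, 927, 1198, 1470, 1742, 2013, 2285, 2557, 2829, 3100, 3372, 3644

j=1: r + 0k = 110.976 → ⌈·⌉ = 111
j=2: r + 1k = 382.690285… → ⌈·⌉ = 383
j=3: r + 2k = 654.404571… → ⌈·⌉ = 655
j=4: r + 3k = 926.118857… → ⌈·⌉ = 927
j=5: r + 4k = 1197.833142… → ⌈·⌉ = 1198
j=6: r + 5k = 1469.547428… → ⌈·⌉ = 1470
j=7: r + 6k = 1741.261714… → ⌈·⌉ = 1742
j=8: r + 7k = 2012.976 → ⌈·⌉ = 2013
j=9: r + 8k = 2284.690285… → ⌈·⌉ = 2285
j=10: r + 9k = 2556.404571… → ⌈·⌉ = 2557
j=11: r + 10k = 2828.118857… → ⌈·⌉ = 2829
j=12: r + 11k = 3099.833142… → ⌈·⌉ = 3100
j=13: r + 12k = 3371.547428… → ⌈·⌉ = 3372
j=14: r + 13k = 3643.261714… → ⌈·⌉ = 3644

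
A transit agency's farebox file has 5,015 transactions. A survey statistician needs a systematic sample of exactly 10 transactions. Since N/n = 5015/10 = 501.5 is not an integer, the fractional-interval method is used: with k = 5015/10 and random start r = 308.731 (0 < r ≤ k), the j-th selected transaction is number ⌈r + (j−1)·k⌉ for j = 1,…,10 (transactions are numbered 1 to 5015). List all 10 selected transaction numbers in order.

j=1: r + 0k = 308.731 → ⌈·⌉ = 309
j=2: r + 1k = 810.231 → ⌈·⌉ = 811
j=3: r + 2k = 1311.731 → ⌈·⌉ = 1312
j=4: r + 3k = 1813.231 → ⌈·⌉ = 1814
j=5: r + 4k = 2314.731 → ⌈·⌉ = 2315
j=6: r + 5k = 2816.231 → ⌈·⌉ = 2817
j=7: r + 6k = 3317.731 → ⌈·⌉ = 3318
j=8: r + 7k = 3819.231 → ⌈·⌉ = 3820
j=9: r + 8k = 4320.731 → ⌈·⌉ = 4321
j=10: r + 9k = 4822.231 → ⌈·⌉ = 4823

309, 811, 1312, 1814, 2315, 2817, 3318, 3820, 4321, 4823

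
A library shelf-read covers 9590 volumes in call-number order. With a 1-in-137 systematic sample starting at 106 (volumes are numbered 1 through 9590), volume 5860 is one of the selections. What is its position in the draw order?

k = 137
position = (5860 − 106)/137 + 1 = 5754/137 + 1 = 42 + 1 = 43

43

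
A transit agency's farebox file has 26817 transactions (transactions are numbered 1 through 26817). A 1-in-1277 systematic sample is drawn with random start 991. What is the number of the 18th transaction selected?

22700

k = 1277
18th selection = r + (18−1)·k = 991 + 17×1277 = 991 + 21709 = 22700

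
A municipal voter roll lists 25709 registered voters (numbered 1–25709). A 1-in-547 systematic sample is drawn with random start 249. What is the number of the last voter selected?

25411

k = 547
47th selection = r + (47−1)·k = 249 + 46×547 = 249 + 25162 = 25411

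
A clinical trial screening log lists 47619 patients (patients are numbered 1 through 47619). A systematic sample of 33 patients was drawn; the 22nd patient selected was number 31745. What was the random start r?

k = 47619/33 = 1443
r = 31745 − (22−1)×1443 = 31745 − 30303 = 1442

1442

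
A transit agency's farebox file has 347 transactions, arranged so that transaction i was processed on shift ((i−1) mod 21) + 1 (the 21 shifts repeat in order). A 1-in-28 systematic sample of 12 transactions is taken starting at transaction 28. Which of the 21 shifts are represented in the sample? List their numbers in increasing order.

Consecutive selections differ by k = 28, so their shift numbers differ by 28 mod 21 = 7.
gcd(28, 21) = 7, so the sample visits 21/7 = 3 distinct residues mod 21.
Start 28 is shift 7; the shifts hit are 7, 14, 21.

7, 14, 21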